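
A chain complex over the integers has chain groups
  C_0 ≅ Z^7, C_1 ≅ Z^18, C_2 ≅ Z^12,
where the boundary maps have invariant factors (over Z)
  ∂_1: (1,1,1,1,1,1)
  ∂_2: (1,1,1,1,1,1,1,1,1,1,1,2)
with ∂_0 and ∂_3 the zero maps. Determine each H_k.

H_0 = Z,  H_1 = Z/2,  H_2 = 0.

H_0: b_0 = 7 − 0 − 6 = 1; torsion from ∂_1 factors > 1: none. So H_0 = Z.
H_1: b_1 = 18 − 6 − 12 = 0; torsion from ∂_2 factors > 1: [2]. So H_1 = Z/2.
H_2: b_2 = 12 − 12 − 0 = 0; torsion from ∂_3 factors > 1: none. So H_2 = 0.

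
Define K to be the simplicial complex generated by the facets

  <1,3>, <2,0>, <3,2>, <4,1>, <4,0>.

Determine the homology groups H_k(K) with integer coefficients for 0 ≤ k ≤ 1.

H_0 = Z,  H_1 = Z.

We work with the vertex ordering 0 < 1 < 2 < 3 < 4. The simplices of K, each written with vertices in increasing order, are:

  0-simplices (5): [0], [1], [2], [3], [4]
  1-simplices (5): [0,2], [0,4], [1,3], [1,4], [2,3]

Hence C_0 ≅ Z^5, C_1 ≅ Z^5.

The boundary map ∂_1: C_1 → C_0 sends each edge [p,q] (with p < q) to q − p. For instance
  ∂[0,4] = [4] − [0].
The 5×5 boundary matrix has rank 4 and Smith normal form diag(1,1,1,1).

Now H_k = ker ∂_k / im ∂_{k+1}, so:

  H_0: rank C_0 − rank ∂_1 = 5 − 4 = 1, and the invariant factors of ∂_1 are all 1, so H_0 ≅ Z.
  H_1: rank ker ∂_1 − rank ∂_2 = (5 − 4) − 0 = 1, and there is no ∂_2, so H_1 ≅ Z.

(K is a triangulation of the circle S^1.)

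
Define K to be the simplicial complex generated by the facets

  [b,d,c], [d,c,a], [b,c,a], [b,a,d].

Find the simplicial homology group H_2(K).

H_2 ≅ Z.

K has 4 vertices, 6 edges, 4 triangles.
rank ∂_2 = 3, rank ∂_3 = 0 ⇒ b_2 = 4 − 3 − 0 = 1. So H_2 = Z.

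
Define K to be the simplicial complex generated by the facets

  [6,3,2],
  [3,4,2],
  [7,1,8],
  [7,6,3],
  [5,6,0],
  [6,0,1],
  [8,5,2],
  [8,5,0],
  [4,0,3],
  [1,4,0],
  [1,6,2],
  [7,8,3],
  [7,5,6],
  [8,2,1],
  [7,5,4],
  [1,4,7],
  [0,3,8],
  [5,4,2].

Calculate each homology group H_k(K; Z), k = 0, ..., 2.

We work with the vertex ordering 0 < 1 < 2 < 3 < 4 < 5 < 6 < 7 < 8. The simplices of K, each written with vertices in increasing order, are:

  0-simplices (9): [0], [1], [2], [3], [4], [5], [6], [7], [8]
  1-simplices (27): (27 of them)
  2-simplices (18): [0,1,4], [0,1,6], [0,3,4], [0,3,8], [0,5,6], [0,5,8], [1,2,6], [1,2,8], [1,4,7], [1,7,8], [2,3,4], [2,3,6], [2,4,5], [2,5,8], [3,6,7], [3,7,8], [4,5,7], [5,6,7]

so the chain groups are C_0 ≅ Z^9, C_1 ≅ Z^27, C_2 ≅ Z^18.

Boundary ∂_1: C_1 → C_0 sends each edge [p,q] (with p < q) to q − p. For instance
  ∂[3,4] = [4] − [3].
As a 9×27 matrix over Z this has rank 8, with invariant factors (1,1,1,1,1,1,1,1).

∂_2: C_2 → C_1 sends each 2-simplex [p,q,r] to [q,r] − [p,r] + [p,q]. For instance
  ∂[0,1,4] = [1,4] − [0,4] + [0,1],
  ∂[0,5,6] = [5,6] − [0,6] + [0,5].
The 27×18 boundary matrix has rank 17 and Smith normal form diag(1,1,1,1,1,1,1,1,1,1,1,1,1,1,1,1,1).

Now H_k = ker ∂_k / im ∂_{k+1}, so:

  H_0: rank C_0 − rank ∂_1 = 9 − 8 = 1, and the invariant factors of ∂_1 are all 1, so H_0 = Z.
  H_1: rank ker ∂_1 − rank ∂_2 = (27 − 8) − 17 = 2, and the invariant factors of ∂_2 are all 1, so H_1 = Z^2.
  H_2: rank ker ∂_2 − rank ∂_3 = (18 − 17) − 0 = 1, and there is no ∂_3, so H_2 = Z.

As a check, the Euler characteristic is 9 − 27 + 18 = 0, which agrees with 1 − 2 + 1 = 0.

H_0 ≅ Z,  H_1 ≅ Z^2,  H_2 ≅ Z.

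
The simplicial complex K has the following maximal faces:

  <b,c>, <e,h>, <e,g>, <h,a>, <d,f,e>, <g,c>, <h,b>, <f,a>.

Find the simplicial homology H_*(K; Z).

H_0 ≅ Z,  H_1 ≅ Z^2,  H_2 = 0.

We work with the vertex ordering a < b < c < d < e < f < g < h. The simplices of K, each written with vertices in increasing order, are:

  0-simplices (8): a, b, c, d, e, f, g, h
  1-simplices (10): af, ah, bc, bh, cg, de, df, ef, eg, eh
  2-simplices (1): def

Hence C_0 ≅ Z^8, C_1 ≅ Z^10, C_2 ≅ Z^1.

The boundary map ∂_1: C_1 → C_0 is given by ∂[p,q] = [q] − [p].
The resulting 8×10 matrix has rank 7, and its Smith normal form has invariant factors (1,1,1,1,1,1,1).

∂_2: C_2 → C_1 acts by ∂[p,q,r] = [q,r] − [p,r] + [p,q]. For instance
  ∂def = ef − df + de.
This gives a 10×1 integer matrix of rank 1; reducing to Smith normal form yields diagonal entries (1).

Now H_k = ker ∂_k / im ∂_{k+1}, so:

  H_0: rank C_0 − rank ∂_1 = 8 − 7 = 1, and the invariant factors of ∂_1 are all 1, so H_0 = Z.
  H_1: rank ker ∂_1 − rank ∂_2 = (10 − 7) − 1 = 2, and the invariant factors of ∂_2 are all 1, so H_1 = Z^2.
  H_2: rank ker ∂_2 − rank ∂_3 = (1 − 1) − 0 = 0, and there is no ∂_3, so H_2 = 0.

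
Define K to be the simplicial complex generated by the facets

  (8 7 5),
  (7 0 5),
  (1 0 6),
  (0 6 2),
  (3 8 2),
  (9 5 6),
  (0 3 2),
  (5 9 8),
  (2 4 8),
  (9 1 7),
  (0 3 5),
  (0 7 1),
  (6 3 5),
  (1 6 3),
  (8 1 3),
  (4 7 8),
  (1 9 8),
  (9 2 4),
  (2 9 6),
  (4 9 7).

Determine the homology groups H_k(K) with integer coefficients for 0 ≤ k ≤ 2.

Fix the vertex order 0 < 1 < 2 < 3 < 4 < 5 < 6 < 7 < 8 < 9 and write every simplex with vertices in increasing order. Then dim K = 2 and the simplices of K are:

  0-simplices (10): [0], [1], [2], [3], [4], [5], [6], [7], [8], [9]
  1-simplices (30): (30 of them)
  2-simplices (20): (20 of them)

Hence C_0 ≅ Z^10, C_1 ≅ Z^30, C_2 ≅ Z^20.

∂_1: C_1 → C_0 maps an edge to its endpoints' difference, ∂[p,q] = q − p.
The resulting 10×30 matrix has rank 9, and its Smith normal form has invariant factors (1,1,1,1,1,1,1,1,1).

Boundary ∂_2: C_2 → C_1 sends each 2-simplex [p,q,r] to [q,r] − [p,r] + [p,q]. For instance
  ∂[2,4,9] = [4,9] − [2,9] + [2,4],
  ∂[2,6,9] = [6,9] − [2,9] + [2,6].
The resulting 30×20 matrix has rank 20, and its Smith normal form has invariant factors (1,1,1,1,1,1,1,1,1,1,1,1,1,1,1,1,1,1,1,2).

Now H_k = ker ∂_k / im ∂_{k+1}, so:

  H_0: rank C_0 − rank ∂_1 = 10 − 9 = 1, and the invariant factors of ∂_1 are all 1, so H_0 = Z.
  H_1: rank ker ∂_1 − rank ∂_2 = (30 − 9) − 20 = 1, and ∂_2 has invariant factor 2 > 1, so H_1 = Z ⊕ Z/2.
  H_2: rank ker ∂_2 − rank ∂_3 = (20 − 20) − 0 = 0, and there is no ∂_3, so H_2 = 0.

(K is a triangulation of the Klein bottle.)

H_0 = Z,  H_1 = Z ⊕ Z/2,  H_2 = 0.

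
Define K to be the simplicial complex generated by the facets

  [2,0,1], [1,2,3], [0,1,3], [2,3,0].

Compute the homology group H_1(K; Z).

We work with the vertex ordering 0 < 1 < 2 < 3. The simplices of K, each written with vertices in increasing order, are:

  0-simplices (4): [0], [1], [2], [3]
  1-simplices (6): [0,1], [0,2], [0,3], [1,2], [1,3], [2,3]
  2-simplices (4): [0,1,2], [0,1,3], [0,2,3], [1,2,3]

so the chain groups are C_0 ≅ Z^4, C_1 ≅ Z^6, C_2 ≅ Z^4.

The boundary map ∂_1: C_1 → C_0 is given by ∂[p,q] = [q] − [p].
As a 4×6 matrix over Z this has rank 3, with invariant factors (1,1,1).

The boundary map ∂_2: C_2 → C_1 maps a triangle to the signed sum of its edges. For instance
  ∂[0,2,3] = [2,3] − [0,3] + [0,2],
  ∂[0,1,3] = [1,3] − [0,3] + [0,1].
As a 6×4 matrix over Z this has rank 3, with invariant factors (1,1,1).

Now H_k = ker ∂_k / im ∂_{k+1}, so:

  H_1: rank ker ∂_1 − rank ∂_2 = (6 − 3) − 3 = 0, and the invariant factors of ∂_2 are all 1, so H_1 ≅ 0.

(K is a triangulation of the 2-sphere S^2.)

H_1 = 0.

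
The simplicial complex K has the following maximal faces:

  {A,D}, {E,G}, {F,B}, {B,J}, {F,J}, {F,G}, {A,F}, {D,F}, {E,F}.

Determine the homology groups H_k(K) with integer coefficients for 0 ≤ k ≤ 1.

We work with the vertex ordering A < B < D < E < F < G < J. The simplices of K, each written with vertices in increasing order, are:

  0-simplices (7): A, B, D, E, F, G, J
  1-simplices (9): AD, AF, BF, BJ, DF, EF, EG, FG, FJ

Hence C_0 ≅ Z^7, C_1 ≅ Z^9.

Boundary ∂_1: C_1 → C_0 sends each edge [p,q] (with p < q) to q − p. For instance
  ∂BJ = J − B.
This gives a 7×9 integer matrix of rank 6; reducing to Smith normal form yields diagonal entries (1,1,1,1,1,1).

From H_k ≅ ker(∂_k) / im(∂_{k+1}) we obtain:

  H_0: rank C_0 − rank ∂_1 = 7 − 6 = 1, and the invariant factors of ∂_1 are all 1, so H_0 = Z.
  H_1: rank ker ∂_1 − rank ∂_2 = (9 − 6) − 0 = 3, and there is no ∂_2, so H_1 = Z^3.

H_0 ≅ Z,  H_1 ≅ Z^3.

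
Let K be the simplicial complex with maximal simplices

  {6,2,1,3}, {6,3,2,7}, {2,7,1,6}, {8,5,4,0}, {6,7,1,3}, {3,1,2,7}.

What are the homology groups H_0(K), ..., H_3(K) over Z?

Take the total order 0 < 1 < 2 < 3 < 4 < 5 < 6 < 7 < 8 on the vertex set. Then K (dimension 3) consists of the simplices:

  0-simplices (9): [0], [1], [2], [3], [4], [5], [6], [7], [8]
  1-simplices (16): [0,4], [0,5], [0,8], [1,2], [1,3], [1,6], [1,7], [2,3], [2,6], [2,7], [3,6], [3,7], [4,5], [4,8], [5,8], [6,7]
  2-simplices (14): [0,4,5], [0,4,8], [0,5,8], [1,2,3], [1,2,6], [1,2,7], [1,3,6], [1,3,7], [1,6,7], [2,3,6], [2,3,7], [2,6,7], [3,6,7], [4,5,8]
  3-simplices (6): [0,4,5,8], [1,2,3,6], [1,2,3,7], [1,2,6,7], [1,3,6,7], [2,3,6,7]

so the chain groups are C_0 ≅ Z^9, C_1 ≅ Z^16, C_2 ≅ Z^14, C_3 ≅ Z^6.

Boundary ∂_1: C_1 → C_0 is given by ∂[p,q] = [q] − [p]. For instance
  ∂[1,2] = [2] − [1].
The resulting 9×16 matrix has rank 7, and its Smith normal form has invariant factors (1,1,1,1,1,1,1).

Boundary ∂_2: C_2 → C_1 acts by ∂[p,q,r] = [q,r] − [p,r] + [p,q]. For instance
  ∂[2,3,6] = [3,6] − [2,6] + [2,3],
  ∂[3,6,7] = [6,7] − [3,7] + [3,6].
The 16×14 boundary matrix has rank 9 and Smith normal form diag(1,1,1,1,1,1,1,1,1).

Boundary ∂_3: C_3 → C_2 sends each 3-simplex σ to the alternating sum Σ_i (−1)^i (σ with its i-th vertex removed). For instance
  ∂[1,3,6,7] = [3,6,7] − [1,6,7] + [1,3,7] − [1,3,6],
  ∂[1,2,3,7] = [2,3,7] − [1,3,7] + [1,2,7] − [1,2,3].
The resulting 14×6 matrix has rank 5, and its Smith normal form has invariant factors (1,1,1,1,1).

Now H_k = ker ∂_k / im ∂_{k+1}, so:

  H_0: rank C_0 − rank ∂_1 = 9 − 7 = 2, and the invariant factors of ∂_1 are all 1, so H_0 = Z^2.
  H_1: rank ker ∂_1 − rank ∂_2 = (16 − 7) − 9 = 0, and the invariant factors of ∂_2 are all 1, so H_1 = 0.
  H_2: rank ker ∂_2 − rank ∂_3 = (14 − 9) − 5 = 0, and the invariant factors of ∂_3 are all 1, so H_2 = 0.
  H_3: rank ker ∂_3 − rank ∂_4 = (6 − 5) − 0 = 1, and there is no ∂_4, so H_3 = Z.

(K is a triangulation of the disjoint union of the 3-sphere S^3 and the 3-simplex.)

H_0 = Z^2,  H_1 = 0,  H_2 = 0,  H_3 = Z.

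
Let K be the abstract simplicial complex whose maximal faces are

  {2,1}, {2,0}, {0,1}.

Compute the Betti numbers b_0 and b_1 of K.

b_0 = 1, b_1 = 1.

Fix the vertex order 0 < 1 < 2 and write every simplex with vertices in increasing order. Then dim K = 1 and the simplices of K are:

  0-simplices (3): [0], [1], [2]
  1-simplices (3): [0,1], [0,2], [1,2]

giving chain groups C_0 ≅ Z^3, C_1 ≅ Z^3.

∂_1: C_1 → C_0 maps an edge to its endpoints' difference, ∂[p,q] = q − p. For instance
  ∂[0,2] = [2] − [0].
As a 3×3 matrix over Z this has rank 2, with invariant factors (1,1).

From H_k ≅ ker(∂_k) / im(∂_{k+1}) we obtain:

  H_0: rank C_0 − rank ∂_1 = 3 − 2 = 1, and the invariant factors of ∂_1 are all 1, so H_0 ≅ Z.
  H_1: rank ker ∂_1 − rank ∂_2 = (3 − 2) − 0 = 1, and there is no ∂_2, so H_1 ≅ Z.

As a check, the Euler characteristic is 3 − 3 = 0, which agrees with 1 − 1 = 0.
(K is a triangulation of the circle S^1.)

Hence the Betti numbers are b_0 = 1, b_1 = 1.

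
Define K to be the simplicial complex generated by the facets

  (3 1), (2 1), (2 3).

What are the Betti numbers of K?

Order the vertices as 1 < 2 < 3. Listing each simplex with vertices in this order, K has dimension 1 with simplices:

  0-simplices (3): [1], [2], [3]
  1-simplices (3): [1,2], [1,3], [2,3]

Hence C_0 ≅ Z^3, C_1 ≅ Z^3.

∂_1: C_1 → C_0 sends each edge [p,q] (with p < q) to q − p. For instance
  ∂[2,3] = [3] − [2].
As a 3×3 matrix over Z this has rank 2, with invariant factors (1,1).

Reading off H_k = ker ∂_k / im ∂_{k+1}:

  H_0: rank C_0 − rank ∂_1 = 3 − 2 = 1, and the invariant factors of ∂_1 are all 1, so H_0 = Z.
  H_1: rank ker ∂_1 − rank ∂_2 = (3 − 2) − 0 = 1, and there is no ∂_2, so H_1 = Z.

Hence the Betti numbers are b_0 = 1, b_1 = 1.

b_0 = 1, b_1 = 1.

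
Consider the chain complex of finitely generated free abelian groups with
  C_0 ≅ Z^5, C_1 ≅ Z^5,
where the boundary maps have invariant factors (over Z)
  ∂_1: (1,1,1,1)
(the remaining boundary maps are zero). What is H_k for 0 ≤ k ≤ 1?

H_0 ≅ Z,  H_1 ≅ Z.

H_0: b_0 = 5 − 0 − 4 = 1; torsion from ∂_1 factors > 1: none. So H_0 ≅ Z.
H_1: b_1 = 5 − 4 − 0 = 1; torsion from ∂_2 factors > 1: none. So H_1 ≅ Z.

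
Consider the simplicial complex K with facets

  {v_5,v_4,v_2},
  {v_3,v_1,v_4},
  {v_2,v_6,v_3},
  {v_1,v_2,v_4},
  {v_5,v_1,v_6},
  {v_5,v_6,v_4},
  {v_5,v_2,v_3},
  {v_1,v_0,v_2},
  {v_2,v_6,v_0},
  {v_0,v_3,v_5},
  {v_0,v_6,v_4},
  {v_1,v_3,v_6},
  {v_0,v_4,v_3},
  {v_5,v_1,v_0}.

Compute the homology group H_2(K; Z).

Order the vertices as v_0 < v_1 < v_2 < v_3 < v_4 < v_5 < v_6. Listing each simplex with vertices in this order, K has dimension 2 with simplices:

  0-simplices (7): [v_0], [v_1], [v_2], [v_3], [v_4], [v_5], [v_6]
  1-simplices (21): (21 of them)
  2-simplices (14): (14 of them)

giving chain groups C_0 ≅ Z^7, C_1 ≅ Z^21, C_2 ≅ Z^14.

∂_1: C_1 → C_0 maps an edge to its endpoints' difference, ∂[p,q] = q − p. For instance
  ∂[v_5,v_6] = [v_6] − [v_5].
As a 7×21 matrix over Z this has rank 6, with invariant factors (1,1,1,1,1,1).

The boundary map ∂_2: C_2 → C_1 acts by ∂[p,q,r] = [q,r] − [p,r] + [p,q]. For instance
  ∂[v_1,v_3,v_4] = [v_3,v_4] − [v_1,v_4] + [v_1,v_3],
  ∂[v_0,v_3,v_4] = [v_3,v_4] − [v_0,v_4] + [v_0,v_3].
As a 21×14 matrix over Z this has rank 13, with invariant factors (1,1,1,1,1,1,1,1,1,1,1,1,1).

Computing H_k = (kernel of ∂_k) / (image of ∂_{k+1}):

  H_2: rank ker ∂_2 − rank ∂_3 = (14 − 13) − 0 = 1, and there is no ∂_3, so H_2 ≅ Z.

H_2 = Z.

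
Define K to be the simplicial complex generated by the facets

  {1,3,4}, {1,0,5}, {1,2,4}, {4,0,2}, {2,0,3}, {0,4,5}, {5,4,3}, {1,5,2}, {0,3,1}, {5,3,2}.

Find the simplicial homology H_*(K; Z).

H_0 ≅ Z,  H_1 ≅ Z_2,  H_2 = 0.

We work with the vertex ordering 0 < 1 < 2 < 3 < 4 < 5. The simplices of K, each written with vertices in increasing order, are:

  0-simplices (6): [0], [1], [2], [3], [4], [5]
  1-simplices (15): [0,1], [0,2], [0,3], [0,4], [0,5], [1,2], [1,3], [1,4], [1,5], [2,3], [2,4], [2,5], [3,4], [3,5], [4,5]
  2-simplices (10): [0,1,3], [0,1,5], [0,2,3], [0,2,4], [0,4,5], [1,2,4], [1,2,5], [1,3,4], [2,3,5], [3,4,5]

Hence C_0 ≅ Z^6, C_1 ≅ Z^15, C_2 ≅ Z^10.

∂_1: C_1 → C_0 maps an edge to its endpoints' difference, ∂[p,q] = q − p. For instance
  ∂[1,4] = [4] − [1].
As a 6×15 matrix over Z this has rank 5, with invariant factors (1,1,1,1,1).

∂_2: C_2 → C_1 acts by ∂[p,q,r] = [q,r] − [p,r] + [p,q]. For instance
  ∂[2,3,5] = [3,5] − [2,5] + [2,3],
  ∂[0,2,3] = [2,3] − [0,3] + [0,2].
This gives a 15×10 integer matrix of rank 10; reducing to Smith normal form yields diagonal entries (1,1,1,1,1,1,1,1,1,2).

Computing H_k = (kernel of ∂_k) / (image of ∂_{k+1}):

  H_0: rank C_0 − rank ∂_1 = 6 − 5 = 1, and the invariant factors of ∂_1 are all 1, so H_0 = Z.
  H_1: rank ker ∂_1 − rank ∂_2 = (15 − 5) − 10 = 0, and ∂_2 has invariant factor 2 > 1, so H_1 = Z_2.
  H_2: rank ker ∂_2 − rank ∂_3 = (10 − 10) − 0 = 0, and there is no ∂_3, so H_2 = 0.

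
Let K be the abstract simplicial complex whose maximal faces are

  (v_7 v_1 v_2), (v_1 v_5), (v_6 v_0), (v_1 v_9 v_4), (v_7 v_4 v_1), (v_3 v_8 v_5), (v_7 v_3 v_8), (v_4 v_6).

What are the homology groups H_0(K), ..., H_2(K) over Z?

H_0 ≅ Z,  H_1 ≅ Z,  H_2 = 0.

Order the vertices as v_0 < v_1 < v_2 < v_3 < v_4 < v_5 < v_6 < v_7 < v_8 < v_9. Listing each simplex with vertices in this order, K has dimension 2 with simplices:

  0-simplices (10): [v_0], [v_1], [v_2], [v_3], [v_4], [v_5], [v_6], [v_7], [v_8], [v_9]
  1-simplices (15): (15 of them)
  2-simplices (5): [v_1,v_2,v_7], [v_1,v_4,v_7], [v_1,v_4,v_9], [v_3,v_5,v_8], [v_3,v_7,v_8]

Hence C_0 ≅ Z^10, C_1 ≅ Z^15, C_2 ≅ Z^5.

∂_1: C_1 → C_0 is given by ∂[p,q] = [q] − [p]. For instance
  ∂[v_1,v_5] = [v_5] − [v_1].
The 10×15 boundary matrix has rank 9 and Smith normal form diag(1,1,1,1,1,1,1,1,1).

Boundary ∂_2: C_2 → C_1 sends each 2-simplex [p,q,r] to [q,r] − [p,r] + [p,q]. For instance
  ∂[v_3,v_7,v_8] = [v_7,v_8] − [v_3,v_8] + [v_3,v_7],
  ∂[v_1,v_4,v_9] = [v_4,v_9] − [v_1,v_9] + [v_1,v_4].
The 15×5 boundary matrix has rank 5 and Smith normal form diag(1,1,1,1,1).

Now H_k = ker ∂_k / im ∂_{k+1}, so:

  H_0: rank C_0 − rank ∂_1 = 10 − 9 = 1, and the invariant factors of ∂_1 are all 1, so H_0 ≅ Z.
  H_1: rank ker ∂_1 − rank ∂_2 = (15 − 9) − 5 = 1, and the invariant factors of ∂_2 are all 1, so H_1 ≅ Z.
  H_2: rank ker ∂_2 − rank ∂_3 = (5 − 5) − 0 = 0, and there is no ∂_3, so H_2 ≅ 0.

As a check, the Euler characteristic is 10 − 15 + 5 = 0, which agrees with 1 − 1 + 0 = 0.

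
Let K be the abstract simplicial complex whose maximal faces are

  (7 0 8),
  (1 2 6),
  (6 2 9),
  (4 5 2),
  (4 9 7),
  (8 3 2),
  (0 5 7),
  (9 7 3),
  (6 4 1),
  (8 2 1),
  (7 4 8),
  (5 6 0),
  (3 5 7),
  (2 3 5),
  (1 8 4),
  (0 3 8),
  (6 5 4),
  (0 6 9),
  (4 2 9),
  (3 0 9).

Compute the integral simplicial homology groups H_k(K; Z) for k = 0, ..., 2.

Take the total order 0 < 1 < 2 < 3 < 4 < 5 < 6 < 7 < 8 < 9 on the vertex set. Then K (dimension 2) consists of the simplices:

  0-simplices (10): [0], [1], [2], [3], [4], [5], [6], [7], [8], [9]
  1-simplices (30): (30 of them)
  2-simplices (20): (20 of them)

Hence C_0 ≅ Z^10, C_1 ≅ Z^30, C_2 ≅ Z^20.

The boundary map ∂_1: C_1 → C_0 maps an edge to its endpoints' difference, ∂[p,q] = q − p.
As a 10×30 matrix over Z this has rank 9, with invariant factors (1,1,1,1,1,1,1,1,1).

Boundary ∂_2: C_2 → C_1 acts by ∂[p,q,r] = [q,r] − [p,r] + [p,q]. For instance
  ∂[4,5,6] = [5,6] − [4,6] + [4,5],
  ∂[4,7,9] = [7,9] − [4,9] + [4,7].
As a 30×20 matrix over Z this has rank 20, with invariant factors (1,1,1,1,1,1,1,1,1,1,1,1,1,1,1,1,1,1,1,2).

From H_k ≅ ker(∂_k) / im(∂_{k+1}) we obtain:

  H_0: rank C_0 − rank ∂_1 = 10 − 9 = 1, and the invariant factors of ∂_1 are all 1, so H_0 = Z.
  H_1: rank ker ∂_1 − rank ∂_2 = (30 − 9) − 20 = 1, and ∂_2 has invariant factor 2 > 1, so H_1 = Z ⊕ Z_2.
  H_2: rank ker ∂_2 − rank ∂_3 = (20 − 20) − 0 = 0, and there is no ∂_3, so H_2 = 0.

As a check, the Euler characteristic is 10 − 30 + 20 = 0, which agrees with 1 − 1 + 0 = 0.

H_0 = Z,  H_1 = Z ⊕ Z_2,  H_2 = 0.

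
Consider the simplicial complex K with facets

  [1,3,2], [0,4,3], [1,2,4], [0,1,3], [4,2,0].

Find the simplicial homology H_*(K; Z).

Take the total order 0 < 1 < 2 < 3 < 4 on the vertex set. Then K (dimension 2) consists of the simplices:

  0-simplices (5): [0], [1], [2], [3], [4]
  1-simplices (10): [0,1], [0,2], [0,3], [0,4], [1,2], [1,3], [1,4], [2,3], [2,4], [3,4]
  2-simplices (5): [0,1,3], [0,2,4], [0,3,4], [1,2,3], [1,2,4]

so the chain groups are C_0 ≅ Z^5, C_1 ≅ Z^10, C_2 ≅ Z^5.

The boundary map ∂_1: C_1 → C_0 sends each edge [p,q] (with p < q) to q − p.
As a 5×10 matrix over Z this has rank 4, with invariant factors (1,1,1,1).

∂_2: C_2 → C_1 sends each 2-simplex [p,q,r] to [q,r] − [p,r] + [p,q]. For instance
  ∂[1,2,4] = [2,4] − [1,4] + [1,2],
  ∂[0,1,3] = [1,3] − [0,3] + [0,1].
As a 10×5 matrix over Z this has rank 5, with invariant factors (1,1,1,1,1).

Reading off H_k = ker ∂_k / im ∂_{k+1}:

  H_0: rank C_0 − rank ∂_1 = 5 − 4 = 1, and the invariant factors of ∂_1 are all 1, so H_0 = Z.
  H_1: rank ker ∂_1 − rank ∂_2 = (10 − 4) − 5 = 1, and the invariant factors of ∂_2 are all 1, so H_1 = Z.
  H_2: rank ker ∂_2 − rank ∂_3 = (5 − 5) − 0 = 0, and there is no ∂_3, so H_2 = 0.

As a check, the Euler characteristic is 5 − 10 + 5 = 0, which agrees with 1 − 1 + 0 = 0.
(K is a triangulation of the Möbius band.)

H_0 = Z,  H_1 = Z,  H_2 = 0.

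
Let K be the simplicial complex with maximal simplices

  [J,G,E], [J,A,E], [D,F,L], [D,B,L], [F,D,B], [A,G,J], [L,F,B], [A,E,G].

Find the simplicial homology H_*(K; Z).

H_0 = Z^2,  H_1 = 0,  H_2 = Z^2.

Order the vertices as A < B < D < E < F < G < J < L. Listing each simplex with vertices in this order, K has dimension 2 with simplices:

  0-simplices (8): A, B, D, E, F, G, J, L
  1-simplices (12): AE, AG, AJ, BD, BF, BL, DF, DL, EG, EJ, FL, GJ
  2-simplices (8): AEG, AEJ, AGJ, BDF, BDL, BFL, DFL, EGJ

so the chain groups are C_0 ≅ Z^8, C_1 ≅ Z^12, C_2 ≅ Z^8.

Boundary ∂_1: C_1 → C_0 maps an edge to its endpoints' difference, ∂[p,q] = q − p.
As a 8×12 matrix over Z this has rank 6, with invariant factors (1,1,1,1,1,1).

Boundary ∂_2: C_2 → C_1 sends each 2-simplex [p,q,r] to [q,r] − [p,r] + [p,q]. For instance
  ∂BDF = DF − BF + BD,
  ∂AEJ = EJ − AJ + AE.
The 12×8 boundary matrix has rank 6 and Smith normal form diag(1,1,1,1,1,1).

Now H_k = ker ∂_k / im ∂_{k+1}, so:

  H_0: rank C_0 − rank ∂_1 = 8 − 6 = 2, and the invariant factors of ∂_1 are all 1, so H_0 = Z^2.
  H_1: rank ker ∂_1 − rank ∂_2 = (12 − 6) − 6 = 0, and the invariant factors of ∂_2 are all 1, so H_1 = 0.
  H_2: rank ker ∂_2 − rank ∂_3 = (8 − 6) − 0 = 2, and there is no ∂_3, so H_2 = Z^2.

As a check, the Euler characteristic is 8 − 12 + 8 = 4, which agrees with 2 − 0 + 2 = 4.
(K is a triangulation of the disjoint union of the 2-sphere S^2 and the 2-sphere S^2.)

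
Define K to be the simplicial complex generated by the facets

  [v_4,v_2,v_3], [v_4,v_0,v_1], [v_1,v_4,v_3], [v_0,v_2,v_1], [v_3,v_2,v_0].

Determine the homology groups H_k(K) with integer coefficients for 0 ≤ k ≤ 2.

H_0 = Z,  H_1 = Z,  H_2 = 0.

K has 5 vertices, 10 edges, 5 triangles.
rank ∂_0 = 0, rank ∂_1 = 4 ⇒ b_0 = 5 − 0 − 4 = 1; all invariant factors of ∂_1 are 1 so no torsion. So H_0 = Z.
rank ∂_1 = 4, rank ∂_2 = 5 ⇒ b_1 = 10 − 4 − 5 = 1; all invariant factors of ∂_2 are 1 so no torsion. So H_1 = Z.
rank ∂_2 = 5, rank ∂_3 = 0 ⇒ b_2 = 5 − 5 − 0 = 0. So H_2 = 0.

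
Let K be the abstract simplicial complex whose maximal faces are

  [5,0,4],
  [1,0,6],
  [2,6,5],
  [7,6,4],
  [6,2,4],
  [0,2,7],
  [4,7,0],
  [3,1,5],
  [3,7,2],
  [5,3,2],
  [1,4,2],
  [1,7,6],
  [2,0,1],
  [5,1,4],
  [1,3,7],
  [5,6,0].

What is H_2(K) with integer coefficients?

K has 8 vertices, 24 edges, 16 triangles.
rank ∂_2 = 15, rank ∂_3 = 0 ⇒ b_2 = 16 − 15 − 0 = 1. So H_2 = Z.

H_2 = Z.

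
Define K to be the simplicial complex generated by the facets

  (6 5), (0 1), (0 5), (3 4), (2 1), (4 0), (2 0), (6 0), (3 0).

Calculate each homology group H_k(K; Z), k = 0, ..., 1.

H_0 ≅ Z,  H_1 ≅ Z^3.

Order the vertices as 0 < 1 < 2 < 3 < 4 < 5 < 6. Listing each simplex with vertices in this order, K has dimension 1 with simplices:

  0-simplices (7): [0], [1], [2], [3], [4], [5], [6]
  1-simplices (9): [0,1], [0,2], [0,3], [0,4], [0,5], [0,6], [1,2], [3,4], [5,6]

giving chain groups C_0 ≅ Z^7, C_1 ≅ Z^9.

The boundary map ∂_1: C_1 → C_0 maps an edge to its endpoints' difference, ∂[p,q] = q − p.
This gives a 7×9 integer matrix of rank 6; reducing to Smith normal form yields diagonal entries (1,1,1,1,1,1).

Now H_k = ker ∂_k / im ∂_{k+1}, so:

  H_0: rank C_0 − rank ∂_1 = 7 − 6 = 1, and the invariant factors of ∂_1 are all 1, so H_0 = Z.
  H_1: rank ker ∂_1 − rank ∂_2 = (9 − 6) − 0 = 3, and there is no ∂_2, so H_1 = Z^3.

(K is a triangulation of a wedge of 3 circles.)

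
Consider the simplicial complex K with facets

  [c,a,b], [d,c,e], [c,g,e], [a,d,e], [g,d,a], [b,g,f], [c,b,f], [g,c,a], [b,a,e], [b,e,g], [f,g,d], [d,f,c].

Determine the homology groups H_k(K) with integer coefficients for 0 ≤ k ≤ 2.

Take the total order a < b < c < d < e < f < g on the vertex set. Then K (dimension 2) consists of the simplices:

  0-simplices (7): a, b, c, d, e, f, g
  1-simplices (18): ab, ac, ad, ae, ag, bc, be, bf, bg, cd, ce, cf, cg, de, df, dg, eg, fg
  2-simplices (12): abc, abe, acg, ade, adg, bcf, beg, bfg, cde, cdf, ceg, dfg

Hence C_0 ≅ Z^7, C_1 ≅ Z^18, C_2 ≅ Z^12.

Boundary ∂_1: C_1 → C_0 maps an edge to its endpoints' difference, ∂[p,q] = q − p. For instance
  ∂ad = d − a.
The resulting 7×18 matrix has rank 6, and its Smith normal form has invariant factors (1,1,1,1,1,1).

Boundary ∂_2: C_2 → C_1 acts by ∂[p,q,r] = [q,r] − [p,r] + [p,q]. For instance
  ∂bfg = fg − bg + bf,
  ∂bcf = cf − bf + bc.
This gives a 18×12 integer matrix of rank 12; reducing to Smith normal form yields diagonal entries (1,1,1,1,1,1,1,1,1,1,1,2).

Now H_k = ker ∂_k / im ∂_{k+1}, so:

  H_0: rank C_0 − rank ∂_1 = 7 − 6 = 1, and the invariant factors of ∂_1 are all 1, so H_0 = Z.
  H_1: rank ker ∂_1 − rank ∂_2 = (18 − 6) − 12 = 0, and ∂_2 has invariant factor 2 > 1, so H_1 = Z/2.
  H_2: rank ker ∂_2 − rank ∂_3 = (12 − 12) − 0 = 0, and there is no ∂_3, so H_2 = 0.

H_0 ≅ Z,  H_1 ≅ Z/2,  H_2 = 0.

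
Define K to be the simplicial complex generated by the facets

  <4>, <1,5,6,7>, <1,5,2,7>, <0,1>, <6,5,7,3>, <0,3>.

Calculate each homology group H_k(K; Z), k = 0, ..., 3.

H_0 ≅ Z^2,  H_1 ≅ Z,  H_2 = 0,  H_3 = 0.

Take the total order 0 < 1 < 2 < 3 < 4 < 5 < 6 < 7 on the vertex set. Then K (dimension 3) consists of the simplices:

  0-simplices (8): [0], [1], [2], [3], [4], [5], [6], [7]
  1-simplices (14): [0,1], [0,3], [1,2], [1,5], [1,6], [1,7], [2,5], [2,7], [3,5], [3,6], [3,7], [5,6], [5,7], [6,7]
  2-simplices (10): [1,2,5], [1,2,7], [1,5,6], [1,5,7], [1,6,7], [2,5,7], [3,5,6], [3,5,7], [3,6,7], [5,6,7]
  3-simplices (3): [1,2,5,7], [1,5,6,7], [3,5,6,7]

giving chain groups C_0 ≅ Z^8, C_1 ≅ Z^14, C_2 ≅ Z^10, C_3 ≅ Z^3.

∂_1: C_1 → C_0 is given by ∂[p,q] = [q] − [p]. For instance
  ∂[5,7] = [7] − [5].
This gives a 8×14 integer matrix of rank 6; reducing to Smith normal form yields diagonal entries (1,1,1,1,1,1).

Boundary ∂_2: C_2 → C_1 acts by ∂[p,q,r] = [q,r] − [p,r] + [p,q]. For instance
  ∂[1,5,6] = [5,6] − [1,6] + [1,5],
  ∂[1,6,7] = [6,7] − [1,7] + [1,6].
The resulting 14×10 matrix has rank 7, and its Smith normal form has invariant factors (1,1,1,1,1,1,1).

The boundary map ∂_3: C_3 → C_2 sends each 3-simplex σ to the alternating sum Σ_i (−1)^i (σ with its i-th vertex removed). For instance
  ∂[3,5,6,7] = [5,6,7] − [3,6,7] + [3,5,7] − [3,5,6],
  ∂[1,2,5,7] = [2,5,7] − [1,5,7] + [1,2,7] − [1,2,5].
As a 10×3 matrix over Z this has rank 3, with invariant factors (1,1,1).

Reading off H_k = ker ∂_k / im ∂_{k+1}:

  H_0: rank C_0 − rank ∂_1 = 8 − 6 = 2, and the invariant factors of ∂_1 are all 1, so H_0 ≅ Z^2.
  H_1: rank ker ∂_1 − rank ∂_2 = (14 − 6) − 7 = 1, and the invariant factors of ∂_2 are all 1, so H_1 ≅ Z.
  H_2: rank ker ∂_2 − rank ∂_3 = (10 − 7) − 3 = 0, and the invariant factors of ∂_3 are all 1, so H_2 ≅ 0.
  H_3: rank ker ∂_3 − rank ∂_4 = (3 − 3) − 0 = 0, and there is no ∂_4, so H_3 ≅ 0.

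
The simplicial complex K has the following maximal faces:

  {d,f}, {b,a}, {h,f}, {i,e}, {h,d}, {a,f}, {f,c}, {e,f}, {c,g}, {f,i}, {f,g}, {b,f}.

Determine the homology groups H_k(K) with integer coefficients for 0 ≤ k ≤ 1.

Take the total order a < b < c < d < e < f < g < h < i on the vertex set. Then K (dimension 1) consists of the simplices:

  0-simplices (9): a, b, c, d, e, f, g, h, i
  1-simplices (12): ab, af, bf, cf, cg, df, dh, ef, ei, fg, fh, fi

giving chain groups C_0 ≅ Z^9, C_1 ≅ Z^12.

Boundary ∂_1: C_1 → C_0 maps an edge to its endpoints' difference, ∂[p,q] = q − p.
As a 9×12 matrix over Z this has rank 8, with invariant factors (1,1,1,1,1,1,1,1).

From H_k ≅ ker(∂_k) / im(∂_{k+1}) we obtain:

  H_0: rank C_0 − rank ∂_1 = 9 − 8 = 1, and the invariant factors of ∂_1 are all 1, so H_0 ≅ Z.
  H_1: rank ker ∂_1 − rank ∂_2 = (12 − 8) − 0 = 4, and there is no ∂_2, so H_1 ≅ Z^4.

As a check, the Euler characteristic is 9 − 12 = -3, which agrees with 1 − 4 = -3.
(K is a triangulation of a wedge of 4 circles.)

H_0 ≅ Z,  H_1 ≅ Z^4.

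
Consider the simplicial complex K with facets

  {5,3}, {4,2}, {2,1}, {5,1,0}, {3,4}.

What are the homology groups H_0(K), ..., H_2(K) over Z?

Order the vertices as 0 < 1 < 2 < 3 < 4 < 5. Listing each simplex with vertices in this order, K has dimension 2 with simplices:

  0-simplices (6): [0], [1], [2], [3], [4], [5]
  1-simplices (7): [0,1], [0,5], [1,2], [1,5], [2,4], [3,4], [3,5]
  2-simplices (1): [0,1,5]

Hence C_0 ≅ Z^6, C_1 ≅ Z^7, C_2 ≅ Z^1.

Boundary ∂_1: C_1 → C_0 maps an edge to its endpoints' difference, ∂[p,q] = q − p.
The resulting 6×7 matrix has rank 5, and its Smith normal form has invariant factors (1,1,1,1,1).

∂_2: C_2 → C_1 acts by ∂[p,q,r] = [q,r] − [p,r] + [p,q]. For instance
  ∂[0,1,5] = [1,5] − [0,5] + [0,1].
This gives a 7×1 integer matrix of rank 1; reducing to Smith normal form yields diagonal entries (1).

Now H_k = ker ∂_k / im ∂_{k+1}, so:

  H_0: rank C_0 − rank ∂_1 = 6 − 5 = 1, and the invariant factors of ∂_1 are all 1, so H_0 = Z.
  H_1: rank ker ∂_1 − rank ∂_2 = (7 − 5) − 1 = 1, and the invariant factors of ∂_2 are all 1, so H_1 = Z.
  H_2: rank ker ∂_2 − rank ∂_3 = (1 − 1) − 0 = 0, and there is no ∂_3, so H_2 = 0.

As a check, the Euler characteristic is 6 − 7 + 1 = 0, which agrees with 1 − 1 + 0 = 0.

H_0 ≅ Z,  H_1 ≅ Z,  H_2 = 0.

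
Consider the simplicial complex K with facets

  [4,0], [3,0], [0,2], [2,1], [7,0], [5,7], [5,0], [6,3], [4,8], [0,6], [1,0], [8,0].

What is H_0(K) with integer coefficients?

We work with the vertex ordering 0 < 1 < 2 < 3 < 4 < 5 < 6 < 7 < 8. The simplices of K, each written with vertices in increasing order, are:

  0-simplices (9): [0], [1], [2], [3], [4], [5], [6], [7], [8]
  1-simplices (12): [0,1], [0,2], [0,3], [0,4], [0,5], [0,6], [0,7], [0,8], [1,2], [3,6], [4,8], [5,7]

giving chain groups C_0 ≅ Z^9, C_1 ≅ Z^12.

Boundary ∂_1: C_1 → C_0 is given by ∂[p,q] = [q] − [p].
This gives a 9×12 integer matrix of rank 8; reducing to Smith normal form yields diagonal entries (1,1,1,1,1,1,1,1).

Now H_k = ker ∂_k / im ∂_{k+1}, so:

  H_0: rank C_0 − rank ∂_1 = 9 − 8 = 1, and the invariant factors of ∂_1 are all 1, so H_0 ≅ Z.

H_0 = Z.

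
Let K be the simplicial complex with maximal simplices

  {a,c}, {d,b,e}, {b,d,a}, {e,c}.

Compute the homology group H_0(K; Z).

K has 5 vertices, 7 edges, 2 triangles.
rank ∂_0 = 0, rank ∂_1 = 4 ⇒ b_0 = 5 − 0 − 4 = 1; all invariant factors of ∂_1 are 1 so no torsion. So H_0 = Z.

H_0 ≅ Z.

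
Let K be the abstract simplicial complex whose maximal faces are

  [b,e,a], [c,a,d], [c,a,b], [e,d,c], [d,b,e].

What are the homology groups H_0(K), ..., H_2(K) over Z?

Fix the vertex order a < b < c < d < e and write every simplex with vertices in increasing order. Then dim K = 2 and the simplices of K are:

  0-simplices (5): a, b, c, d, e
  1-simplices (10): ab, ac, ad, ae, bc, bd, be, cd, ce, de
  2-simplices (5): abc, abe, acd, bde, cde

giving chain groups C_0 ≅ Z^5, C_1 ≅ Z^10, C_2 ≅ Z^5.

The boundary map ∂_1: C_1 → C_0 maps an edge to its endpoints' difference, ∂[p,q] = q − p.
As a 5×10 matrix over Z this has rank 4, with invariant factors (1,1,1,1).

Boundary ∂_2: C_2 → C_1 sends each 2-simplex [p,q,r] to [q,r] − [p,r] + [p,q]. For instance
  ∂abe = be − ae + ab,
  ∂abc = bc − ac + ab.
The 10×5 boundary matrix has rank 5 and Smith normal form diag(1,1,1,1,1).

Reading off H_k = ker ∂_k / im ∂_{k+1}:

  H_0: rank C_0 − rank ∂_1 = 5 − 4 = 1, and the invariant factors of ∂_1 are all 1, so H_0 ≅ Z.
  H_1: rank ker ∂_1 − rank ∂_2 = (10 − 4) − 5 = 1, and the invariant factors of ∂_2 are all 1, so H_1 ≅ Z.
  H_2: rank ker ∂_2 − rank ∂_3 = (5 − 5) − 0 = 0, and there is no ∂_3, so H_2 ≅ 0.

(K is a triangulation of the Möbius band.)

H_0 = Z,  H_1 = Z,  H_2 = 0.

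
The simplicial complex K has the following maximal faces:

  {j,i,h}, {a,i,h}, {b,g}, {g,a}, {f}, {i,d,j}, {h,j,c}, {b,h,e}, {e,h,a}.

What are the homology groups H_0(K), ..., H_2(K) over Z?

H_0 = Z^2,  H_1 = Z,  H_2 = 0.

Order the vertices as a < b < c < d < e < f < g < h < i < j. Listing each simplex with vertices in this order, K has dimension 2 with simplices:

  0-simplices (10): a, b, c, d, e, f, g, h, i, j
  1-simplices (15): ae, ag, ah, ai, be, bg, bh, ch, cj, di, dj, eh, hi, hj, ij
  2-simplices (6): aeh, ahi, beh, chj, dij, hij

giving chain groups C_0 ≅ Z^10, C_1 ≅ Z^15, C_2 ≅ Z^6.

∂_1: C_1 → C_0 sends each edge [p,q] (with p < q) to q − p. For instance
  ∂eh = h − e.
The resulting 10×15 matrix has rank 8, and its Smith normal form has invariant factors (1,1,1,1,1,1,1,1).

The boundary map ∂_2: C_2 → C_1 sends each 2-simplex [p,q,r] to [q,r] − [p,r] + [p,q]. For instance
  ∂hij = ij − hj + hi,
  ∂chj = hj − cj + ch.
As a 15×6 matrix over Z this has rank 6, with invariant factors (1,1,1,1,1,1).

From H_k ≅ ker(∂_k) / im(∂_{k+1}) we obtain:

  H_0: rank C_0 − rank ∂_1 = 10 − 8 = 2, and the invariant factors of ∂_1 are all 1, so H_0 = Z^2.
  H_1: rank ker ∂_1 − rank ∂_2 = (15 − 8) − 6 = 1, and the invariant factors of ∂_2 are all 1, so H_1 = Z.
  H_2: rank ker ∂_2 − rank ∂_3 = (6 − 6) − 0 = 0, and there is no ∂_3, so H_2 = 0.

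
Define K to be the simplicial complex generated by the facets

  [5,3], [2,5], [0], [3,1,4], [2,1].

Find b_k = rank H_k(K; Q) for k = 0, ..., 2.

b_0 = 2, b_1 = 1, b_2 = 0.

Order the vertices as 0 < 1 < 2 < 3 < 4 < 5. Listing each simplex with vertices in this order, K has dimension 2 with simplices:

  0-simplices (6): [0], [1], [2], [3], [4], [5]
  1-simplices (6): [1,2], [1,3], [1,4], [2,5], [3,4], [3,5]
  2-simplices (1): [1,3,4]

Hence C_0 ≅ Z^6, C_1 ≅ Z^6, C_2 ≅ Z^1.

Boundary ∂_1: C_1 → C_0 is given by ∂[p,q] = [q] − [p]. For instance
  ∂[1,3] = [3] − [1].
The resulting 6×6 matrix has rank 4, and its Smith normal form has invariant factors (1,1,1,1).

The boundary map ∂_2: C_2 → C_1 acts by ∂[p,q,r] = [q,r] − [p,r] + [p,q]. For instance
  ∂[1,3,4] = [3,4] − [1,4] + [1,3].
The resulting 6×1 matrix has rank 1, and its Smith normal form has invariant factors (1).

Now H_k = ker ∂_k / im ∂_{k+1}, so:

  H_0: rank C_0 − rank ∂_1 = 6 − 4 = 2, and the invariant factors of ∂_1 are all 1, so H_0 = Z^2.
  H_1: rank ker ∂_1 − rank ∂_2 = (6 − 4) − 1 = 1, and the invariant factors of ∂_2 are all 1, so H_1 = Z.
  H_2: rank ker ∂_2 − rank ∂_3 = (1 − 1) − 0 = 0, and there is no ∂_3, so H_2 = 0.

Hence the Betti numbers are b_0 = 2, b_1 = 1, b_2 = 0.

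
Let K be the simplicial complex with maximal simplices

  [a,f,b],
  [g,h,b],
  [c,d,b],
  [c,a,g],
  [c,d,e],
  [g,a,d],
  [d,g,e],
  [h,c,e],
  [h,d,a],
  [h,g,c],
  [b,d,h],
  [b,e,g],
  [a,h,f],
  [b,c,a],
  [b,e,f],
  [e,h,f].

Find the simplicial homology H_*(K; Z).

H_0 = Z,  H_1 = Z^2,  H_2 = Z.

K has 8 vertices, 24 edges, 16 triangles.
rank ∂_0 = 0, rank ∂_1 = 7 ⇒ b_0 = 8 − 0 − 7 = 1; all invariant factors of ∂_1 are 1 so no torsion. So H_0 = Z.
rank ∂_1 = 7, rank ∂_2 = 15 ⇒ b_1 = 24 − 7 − 15 = 2; all invariant factors of ∂_2 are 1 so no torsion. So H_1 = Z^2.
rank ∂_2 = 15, rank ∂_3 = 0 ⇒ b_2 = 16 − 15 − 0 = 1. So H_2 = Z.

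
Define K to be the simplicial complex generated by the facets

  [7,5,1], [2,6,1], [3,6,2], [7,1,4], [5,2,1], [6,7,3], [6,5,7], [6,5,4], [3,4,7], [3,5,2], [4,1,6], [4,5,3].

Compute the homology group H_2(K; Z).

H_2 ≅ 0.

K has 7 vertices, 18 edges, 12 triangles.
rank ∂_2 = 12, rank ∂_3 = 0 ⇒ b_2 = 12 − 12 − 0 = 0. So H_2 ≅ 0.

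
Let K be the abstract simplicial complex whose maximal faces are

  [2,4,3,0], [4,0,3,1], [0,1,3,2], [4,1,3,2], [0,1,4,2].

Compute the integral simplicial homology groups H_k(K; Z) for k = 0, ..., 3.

H_0 ≅ Z,  H_1 = 0,  H_2 = 0,  H_3 ≅ Z.

We work with the vertex ordering 0 < 1 < 2 < 3 < 4. The simplices of K, each written with vertices in increasing order, are:

  0-simplices (5): [0], [1], [2], [3], [4]
  1-simplices (10): [0,1], [0,2], [0,3], [0,4], [1,2], [1,3], [1,4], [2,3], [2,4], [3,4]
  2-simplices (10): [0,1,2], [0,1,3], [0,1,4], [0,2,3], [0,2,4], [0,3,4], [1,2,3], [1,2,4], [1,3,4], [2,3,4]
  3-simplices (5): [0,1,2,3], [0,1,2,4], [0,1,3,4], [0,2,3,4], [1,2,3,4]

giving chain groups C_0 ≅ Z^5, C_1 ≅ Z^10, C_2 ≅ Z^10, C_3 ≅ Z^5.

∂_1: C_1 → C_0 sends each edge [p,q] (with p < q) to q − p.
As a 5×10 matrix over Z this has rank 4, with invariant factors (1,1,1,1).

Boundary ∂_2: C_2 → C_1 maps a triangle to the signed sum of its edges. For instance
  ∂[1,3,4] = [3,4] − [1,4] + [1,3],
  ∂[0,2,4] = [2,4] − [0,4] + [0,2].
This gives a 10×10 integer matrix of rank 6; reducing to Smith normal form yields diagonal entries (1,1,1,1,1,1).

∂_3: C_3 → C_2 sends each 3-simplex σ to the alternating sum Σ_i (−1)^i (σ with its i-th vertex removed). For instance
  ∂[0,1,3,4] = [1,3,4] − [0,3,4] + [0,1,4] − [0,1,3],
  ∂[0,1,2,3] = [1,2,3] − [0,2,3] + [0,1,3] − [0,1,2].
The 10×5 boundary matrix has rank 4 and Smith normal form diag(1,1,1,1).

Now H_k = ker ∂_k / im ∂_{k+1}, so:

  H_0: rank C_0 − rank ∂_1 = 5 − 4 = 1, and the invariant factors of ∂_1 are all 1, so H_0 = Z.
  H_1: rank ker ∂_1 − rank ∂_2 = (10 − 4) − 6 = 0, and the invariant factors of ∂_2 are all 1, so H_1 = 0.
  H_2: rank ker ∂_2 − rank ∂_3 = (10 − 6) − 4 = 0, and the invariant factors of ∂_3 are all 1, so H_2 = 0.
  H_3: rank ker ∂_3 − rank ∂_4 = (5 − 4) − 0 = 1, and there is no ∂_4, so H_3 = Z.

(K is a triangulation of the 3-sphere S^3.)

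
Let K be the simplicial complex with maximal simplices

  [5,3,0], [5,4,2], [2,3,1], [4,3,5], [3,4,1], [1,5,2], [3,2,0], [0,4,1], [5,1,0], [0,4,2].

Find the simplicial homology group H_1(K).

Fix the vertex order 0 < 1 < 2 < 3 < 4 < 5 and write every simplex with vertices in increasing order. Then dim K = 2 and the simplices of K are:

  0-simplices (6): [0], [1], [2], [3], [4], [5]
  1-simplices (15): [0,1], [0,2], [0,3], [0,4], [0,5], [1,2], [1,3], [1,4], [1,5], [2,3], [2,4], [2,5], [3,4], [3,5], [4,5]
  2-simplices (10): [0,1,4], [0,1,5], [0,2,3], [0,2,4], [0,3,5], [1,2,3], [1,2,5], [1,3,4], [2,4,5], [3,4,5]

giving chain groups C_0 ≅ Z^6, C_1 ≅ Z^15, C_2 ≅ Z^10.

The boundary map ∂_1: C_1 → C_0 is given by ∂[p,q] = [q] − [p].
This gives a 6×15 integer matrix of rank 5; reducing to Smith normal form yields diagonal entries (1,1,1,1,1).

Boundary ∂_2: C_2 → C_1 maps a triangle to the signed sum of its edges. For instance
  ∂[0,2,4] = [2,4] − [0,4] + [0,2],
  ∂[0,2,3] = [2,3] − [0,3] + [0,2].
The 15×10 boundary matrix has rank 10 and Smith normal form diag(1,1,1,1,1,1,1,1,1,2).

Computing H_k = (kernel of ∂_k) / (image of ∂_{k+1}):

  H_1: rank ker ∂_1 − rank ∂_2 = (15 − 5) − 10 = 0, and ∂_2 has invariant factor 2 > 1, so H_1 = Z_2.

(K is a triangulation of the real projective plane RP^2.)

H_1 ≅ Z_2.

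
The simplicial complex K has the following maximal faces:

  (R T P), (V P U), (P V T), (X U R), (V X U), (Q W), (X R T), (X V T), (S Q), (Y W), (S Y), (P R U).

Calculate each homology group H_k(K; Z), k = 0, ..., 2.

Take the total order P < Q < R < S < T < U < V < W < X < Y on the vertex set. Then K (dimension 2) consists of the simplices:

  0-simplices (10): P, Q, R, S, T, U, V, W, X, Y
  1-simplices (16): PR, PT, PU, PV, QS, QW, RT, RU, RX, SY, TV, TX, UV, UX, VX, WY
  2-simplices (8): PRT, PRU, PTV, PUV, RTX, RUX, TVX, UVX

Hence C_0 ≅ Z^10, C_1 ≅ Z^16, C_2 ≅ Z^8.

Boundary ∂_1: C_1 → C_0 sends each edge [p,q] (with p < q) to q − p.
This gives a 10×16 integer matrix of rank 8; reducing to Smith normal form yields diagonal entries (1,1,1,1,1,1,1,1).

Boundary ∂_2: C_2 → C_1 sends each 2-simplex [p,q,r] to [q,r] − [p,r] + [p,q]. For instance
  ∂PTV = TV − PV + PT,
  ∂PUV = UV − PV + PU.
This gives a 16×8 integer matrix of rank 7; reducing to Smith normal form yields diagonal entries (1,1,1,1,1,1,1).

Now H_k = ker ∂_k / im ∂_{k+1}, so:

  H_0: rank C_0 − rank ∂_1 = 10 − 8 = 2, and the invariant factors of ∂_1 are all 1, so H_0 = Z^2.
  H_1: rank ker ∂_1 − rank ∂_2 = (16 − 8) − 7 = 1, and the invariant factors of ∂_2 are all 1, so H_1 = Z.
  H_2: rank ker ∂_2 − rank ∂_3 = (8 − 7) − 0 = 1, and there is no ∂_3, so H_2 = Z.

As a check, the Euler characteristic is 10 − 16 + 8 = 2, which agrees with 2 − 1 + 1 = 2.
(K is a triangulation of the disjoint union of the circle S^1 and the 2-sphere S^2.)

H_0 ≅ Z^2,  H_1 ≅ Z,  H_2 ≅ Z.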